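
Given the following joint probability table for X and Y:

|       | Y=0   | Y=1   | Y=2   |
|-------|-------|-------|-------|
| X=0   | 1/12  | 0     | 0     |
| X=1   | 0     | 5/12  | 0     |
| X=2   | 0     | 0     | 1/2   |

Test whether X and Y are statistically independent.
Marginal P(X) (row sums):
  P(X=0) = 1/12 + 0 + 0 = 1/12
  P(X=1) = 0 + 5/12 + 0 = 5/12
  P(X=2) = 0 + 0 + 1/2 = 1/2
Marginal P(Y) (column sums):
  P(Y=0) = 1/12 + 0 + 0 = 1/12
  P(Y=1) = 0 + 5/12 + 0 = 5/12
  P(Y=2) = 0 + 0 + 1/2 = 1/2

X and Y are independent iff P(X=i,Y=j) = P(X=i)·P(Y=j) for every cell.
  P(X=0)·P(Y=0) = 1/12 × 1/12 = 1/144, but P(X=0,Y=0) = 1/12 ✗

No, X and Y are not independent. Quantitatively, I(X;Y) > 0:

H(X) = -[(1/12)·log₂(1/12) + (5/12)·log₂(5/12) + (1/2)·log₂(1/2)]
  = 0.2987 + 0.5263 + 0.5000
  = 1.3250 bits
H(Y) = -[(1/12)·log₂(1/12) + (5/12)·log₂(5/12) + (1/2)·log₂(1/2)]
  = 0.2987 + 0.5263 + 0.5000
  = 1.3250 bits
H(X,Y) = -[(1/12)·log₂(1/12) + (5/12)·log₂(5/12) + (1/2)·log₂(1/2)]
  = 0.2987 + 0.5263 + 0.5000
  = 1.3250 bits
I(X;Y) = H(X) + H(Y) - H(X,Y) = 1.3250 + 1.3250 - 1.3250 = 1.3250 bits > 0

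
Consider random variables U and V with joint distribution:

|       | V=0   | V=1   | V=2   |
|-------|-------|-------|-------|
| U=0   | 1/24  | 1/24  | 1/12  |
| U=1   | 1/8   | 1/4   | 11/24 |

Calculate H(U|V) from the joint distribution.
Marginal P(V) (column sums):
  P(V=0) = 1/24 + 1/8 = 1/6
  P(V=1) = 1/24 + 1/4 = 7/24
  P(V=2) = 1/12 + 11/24 = 13/24

H(U|V) = -Σ P(U,V)·log₂ P(U|V), where P(U|V) = P(U,V) / P(V)
  (U=0,V=0): P(U|V) = (1/24)/(1/6) = 1/4;  -(1/24)·log₂(1/4) = 0.0833
  (U=0,V=1): P(U|V) = (1/24)/(7/24) = 1/7;  -(1/24)·log₂(1/7) = 0.1170
  (U=0,V=2): P(U|V) = (1/12)/(13/24) = 2/13;  -(1/12)·log₂(2/13) = 0.2250
  (U=1,V=0): P(U|V) = (1/8)/(1/6) = 3/4;  -(1/8)·log₂(3/4) = 0.0519
  (U=1,V=1): P(U|V) = (1/4)/(7/24) = 6/7;  -(1/4)·log₂(6/7) = 0.0556
  (U=1,V=2): P(U|V) = (11/24)/(13/24) = 11/13;  -(11/24)·log₂(11/13) = 0.1105
H(U|V) = 0.0833 + 0.1170 + 0.2250 + 0.0519 + 0.0556 + 0.1105
  = 0.6433 bits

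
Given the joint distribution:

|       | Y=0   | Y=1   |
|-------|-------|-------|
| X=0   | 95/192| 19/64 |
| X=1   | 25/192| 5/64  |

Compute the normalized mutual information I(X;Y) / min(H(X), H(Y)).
Marginal P(X) (row sums):
  P(X=0) = 95/192 + 19/64 = 19/24
  P(X=1) = 25/192 + 5/64 = 5/24
Marginal P(Y) (column sums):
  P(Y=0) = 95/192 + 25/192 = 5/8
  P(Y=1) = 19/64 + 5/64 = 3/8

H(X) = -[(19/24)·log₂(19/24) + (5/24)·log₂(5/24)]
  = 0.2668 + 0.4715
  = 0.7383 bits
H(Y) = -[(5/8)·log₂(5/8) + (3/8)·log₂(3/8)]
  = 0.4238 + 0.5306
  = 0.9544 bits
H(X,Y) = -[(95/192)·log₂(95/192) + (19/64)·log₂(19/64) + (25/192)·log₂(25/192) + (5/64)·log₂(5/64)]
  = 0.5023 + 0.5201 + 0.3830 + 0.2873
  = 1.6927 bits

I(X;Y) = H(X) + H(Y) - H(X,Y)
  = 0.7383 + 0.9544 - 1.6927
  = 0.0000 bits

min(H(X), H(Y)) = min(0.7383, 0.9544) = 0.7383 bits
Normalized MI = 0.0000 / 0.7383 = 0.0000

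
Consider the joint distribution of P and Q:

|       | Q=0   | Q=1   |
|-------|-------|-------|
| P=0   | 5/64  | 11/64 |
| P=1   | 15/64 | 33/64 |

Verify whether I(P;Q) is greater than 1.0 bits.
Marginal P(P) (row sums):
  P(P=0) = 5/64 + 11/64 = 1/4
  P(P=1) = 15/64 + 33/64 = 3/4
Marginal P(Q) (column sums):
  P(Q=0) = 5/64 + 15/64 = 5/16
  P(Q=1) = 11/64 + 33/64 = 11/16

H(P) = -[(1/4)·log₂(1/4) + (3/4)·log₂(3/4)]
  = 0.5000 + 0.3113
  = 0.8113 bits
H(Q) = -[(5/16)·log₂(5/16) + (11/16)·log₂(11/16)]
  = 0.5244 + 0.3716
  = 0.8960 bits
H(P,Q) = -[(5/64)·log₂(5/64) + (11/64)·log₂(11/64) + (15/64)·log₂(15/64) + (33/64)·log₂(33/64)]
  = 0.2873 + 0.4367 + 0.4906 + 0.4927
  = 1.7073 bits

I(P;Q) = H(P) + H(Q) - H(P,Q)
  = 0.8113 + 0.8960 - 1.7073
  = 0.0000 bits

No. I(P;Q) = 0.0000 bits, which is ≤ 1.0 bits.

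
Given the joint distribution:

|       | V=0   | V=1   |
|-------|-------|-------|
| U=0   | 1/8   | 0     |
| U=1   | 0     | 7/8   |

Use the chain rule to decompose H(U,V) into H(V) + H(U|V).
By the chain rule: H(U,V) = H(V) + H(U|V)

Marginal P(V) (column sums):
  P(V=0) = 1/8 + 0 = 1/8
  P(V=1) = 0 + 7/8 = 7/8
H(V) = -[(1/8)·log₂(1/8) + (7/8)·log₂(7/8)]
  = 0.3750 + 0.1686
  = 0.5436 bits
H(U|V) = -Σ P(U,V)·log₂ P(U|V), where P(U|V) = P(U,V) / P(V)
  (cells with P(U,V) = 0 contribute 0)
  (U=0,V=0): P(U|V) = (1/8)/(1/8) = 1;  -(1/8)·log₂(1) = 0.0000
  (U=1,V=1): P(U|V) = (7/8)/(7/8) = 1;  -(7/8)·log₂(1) = 0.0000
H(U|V) = 0.0000 + 0.0000
  = 0.0000 bits

H(U,V) = H(V) + H(U|V) = 0.5436 + 0.0000 = 0.5436 bits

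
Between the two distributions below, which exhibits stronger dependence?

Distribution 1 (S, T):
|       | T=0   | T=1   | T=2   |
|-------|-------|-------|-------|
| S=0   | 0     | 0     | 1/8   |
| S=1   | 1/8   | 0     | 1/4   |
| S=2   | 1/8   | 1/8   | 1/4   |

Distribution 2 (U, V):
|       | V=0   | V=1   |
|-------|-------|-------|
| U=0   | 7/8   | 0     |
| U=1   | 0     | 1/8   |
Distribution 1 (S, T):
Marginal P(S) (row sums):
  P(S=0) = 0 + 0 + 1/8 = 1/8
  P(S=1) = 1/8 + 0 + 1/4 = 3/8
  P(S=2) = 1/8 + 1/8 + 1/4 = 1/2
Marginal P(T) (column sums):
  P(T=0) = 0 + 1/8 + 1/8 = 1/4
  P(T=1) = 0 + 0 + 1/8 = 1/8
  P(T=2) = 1/8 + 1/4 + 1/4 = 5/8

H(S) = -[(1/8)·log₂(1/8) + (3/8)·log₂(3/8) + (1/2)·log₂(1/2)]
  = 0.3750 + 0.5306 + 0.5000
  = 1.4056 bits
H(T) = -[(1/4)·log₂(1/4) + (1/8)·log₂(1/8) + (5/8)·log₂(5/8)]
  = 0.5000 + 0.3750 + 0.4238
  = 1.2988 bits
H(S,T) = -[(1/8)·log₂(1/8) + (1/8)·log₂(1/8) + (1/4)·log₂(1/4) + (1/8)·log₂(1/8) + (1/8)·log₂(1/8) + (1/4)·log₂(1/4)]
  = 0.3750 + 0.3750 + 0.5000 + 0.3750 + 0.3750 + 0.5000
  = 2.5000 bits

I(S;T) = H(S) + H(T) - H(S,T)
  = 1.4056 + 1.2988 - 2.5000
  = 0.2044 bits

Distribution 2 (U, V):
Marginal P(U) (row sums):
  P(U=0) = 7/8 + 0 = 7/8
  P(U=1) = 0 + 1/8 = 1/8
Marginal P(V) (column sums):
  P(V=0) = 7/8 + 0 = 7/8
  P(V=1) = 0 + 1/8 = 1/8

H(U) = -[(7/8)·log₂(7/8) + (1/8)·log₂(1/8)]
  = 0.1686 + 0.3750
  = 0.5436 bits
H(V) = -[(7/8)·log₂(7/8) + (1/8)·log₂(1/8)]
  = 0.1686 + 0.3750
  = 0.5436 bits
H(U,V) = -[(7/8)·log₂(7/8) + (1/8)·log₂(1/8)]
  = 0.1686 + 0.3750
  = 0.5436 bits

I(U;V) = H(U) + H(V) - H(U,V)
  = 0.5436 + 0.5436 - 0.5436
  = 0.5436 bits

I(U;V) = 0.5436 bits > I(S;T) = 0.2044 bits, so (U, V) has the higher mutual information (stronger dependence).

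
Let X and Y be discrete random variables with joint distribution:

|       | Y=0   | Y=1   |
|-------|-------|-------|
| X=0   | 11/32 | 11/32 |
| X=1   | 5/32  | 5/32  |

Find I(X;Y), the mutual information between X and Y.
Marginal P(X) (row sums):
  P(X=0) = 11/32 + 11/32 = 11/16
  P(X=1) = 5/32 + 5/32 = 5/16
Marginal P(Y) (column sums):
  P(Y=0) = 11/32 + 5/32 = 1/2
  P(Y=1) = 11/32 + 5/32 = 1/2

H(X) = -[(11/16)·log₂(11/16) + (5/16)·log₂(5/16)]
  = 0.3716 + 0.5244
  = 0.8960 bits
H(Y) = -[(1/2)·log₂(1/2) + (1/2)·log₂(1/2)]
  = 0.5000 + 0.5000
  = 1.0000 bits
H(X,Y) = -[(11/32)·log₂(11/32) + (11/32)·log₂(11/32) + (5/32)·log₂(5/32) + (5/32)·log₂(5/32)]
  = 0.5296 + 0.5296 + 0.4184 + 0.4184
  = 1.8960 bits

I(X;Y) = H(X) + H(Y) - H(X,Y)
  = 0.8960 + 1.0000 - 1.8960
  = 0.0000 bits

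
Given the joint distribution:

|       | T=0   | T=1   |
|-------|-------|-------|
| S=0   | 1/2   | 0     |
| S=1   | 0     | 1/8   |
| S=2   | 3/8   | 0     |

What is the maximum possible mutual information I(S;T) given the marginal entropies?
The upper bound on mutual information is I(S;T) ≤ min(H(S), H(T)).

Marginal P(S) (row sums):
  P(S=0) = 1/2 + 0 = 1/2
  P(S=1) = 0 + 1/8 = 1/8
  P(S=2) = 3/8 + 0 = 3/8
Marginal P(T) (column sums):
  P(T=0) = 1/2 + 0 + 3/8 = 7/8
  P(T=1) = 0 + 1/8 + 0 = 1/8

H(S) = -[(1/2)·log₂(1/2) + (1/8)·log₂(1/8) + (3/8)·log₂(3/8)]
  = 0.5000 + 0.3750 + 0.5306
  = 1.4056 bits
H(T) = -[(7/8)·log₂(7/8) + (1/8)·log₂(1/8)]
  = 0.1686 + 0.3750
  = 0.5436 bits

Maximum possible I(S;T) = min(1.4056, 0.5436) = 0.5436 bits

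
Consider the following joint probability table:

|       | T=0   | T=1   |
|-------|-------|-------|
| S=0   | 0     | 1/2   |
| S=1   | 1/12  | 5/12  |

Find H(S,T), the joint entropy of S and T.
H(S,T) = -Σ P(S,T) log₂ P(S,T), summed over the non-zero cells:
H(S,T) = -[(1/2)·log₂(1/2) + (1/12)·log₂(1/12) + (5/12)·log₂(5/12)]
  = 0.5000 + 0.2987 + 0.5263
  = 1.3250 bits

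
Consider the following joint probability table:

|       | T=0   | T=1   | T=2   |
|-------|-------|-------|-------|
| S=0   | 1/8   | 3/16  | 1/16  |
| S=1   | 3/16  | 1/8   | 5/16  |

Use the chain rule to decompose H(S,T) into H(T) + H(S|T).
By the chain rule: H(S,T) = H(T) + H(S|T)

Marginal P(T) (column sums):
  P(T=0) = 1/8 + 3/16 = 5/16
  P(T=1) = 3/16 + 1/8 = 5/16
  P(T=2) = 1/16 + 5/16 = 3/8
H(T) = -[(5/16)·log₂(5/16) + (5/16)·log₂(5/16) + (3/8)·log₂(3/8)]
  = 0.5244 + 0.5244 + 0.5306
  = 1.5794 bits
H(S|T) = -Σ P(S,T)·log₂ P(S|T), where P(S|T) = P(S,T) / P(T)
  (S=0,T=0): P(S|T) = (1/8)/(5/16) = 2/5;  -(1/8)·log₂(2/5) = 0.1652
  (S=0,T=1): P(S|T) = (3/16)/(5/16) = 3/5;  -(3/16)·log₂(3/5) = 0.1382
  (S=0,T=2): P(S|T) = (1/16)/(3/8) = 1/6;  -(1/16)·log₂(1/6) = 0.1616
  (S=1,T=0): P(S|T) = (3/16)/(5/16) = 3/5;  -(3/16)·log₂(3/5) = 0.1382
  (S=1,T=1): P(S|T) = (1/8)/(5/16) = 2/5;  -(1/8)·log₂(2/5) = 0.1652
  (S=1,T=2): P(S|T) = (5/16)/(3/8) = 5/6;  -(5/16)·log₂(5/6) = 0.0822
H(S|T) = 0.1652 + 0.1382 + 0.1616 + 0.1382 + 0.1652 + 0.0822
  = 0.8506 bits

H(S,T) = H(T) + H(S|T) = 1.5794 + 0.8506 = 2.4300 bits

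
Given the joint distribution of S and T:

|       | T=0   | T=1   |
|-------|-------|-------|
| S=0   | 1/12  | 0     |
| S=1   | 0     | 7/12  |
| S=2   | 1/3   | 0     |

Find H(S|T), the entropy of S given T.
Marginal P(T) (column sums):
  P(T=0) = 1/12 + 0 + 1/3 = 5/12
  P(T=1) = 0 + 7/12 + 0 = 7/12

H(S|T) = -Σ P(S,T)·log₂ P(S|T), where P(S|T) = P(S,T) / P(T)
  (cells with P(S,T) = 0 contribute 0)
  (S=0,T=0): P(S|T) = (1/12)/(5/12) = 1/5;  -(1/12)·log₂(1/5) = 0.1935
  (S=1,T=1): P(S|T) = (7/12)/(7/12) = 1;  -(7/12)·log₂(1) = 0.0000
  (S=2,T=0): P(S|T) = (1/3)/(5/12) = 4/5;  -(1/3)·log₂(4/5) = 0.1073
H(S|T) = 0.1935 + 0.0000 + 0.1073
  = 0.3008 bits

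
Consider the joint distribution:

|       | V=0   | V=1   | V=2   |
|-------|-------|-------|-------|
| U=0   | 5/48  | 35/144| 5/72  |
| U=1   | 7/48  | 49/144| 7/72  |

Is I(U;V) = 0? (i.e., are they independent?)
Marginal P(U) (row sums):
  P(U=0) = 5/48 + 35/144 + 5/72 = 5/12
  P(U=1) = 7/48 + 49/144 + 7/72 = 7/12
Marginal P(V) (column sums):
  P(V=0) = 5/48 + 7/48 = 1/4
  P(V=1) = 35/144 + 49/144 = 7/12
  P(V=2) = 5/72 + 7/72 = 1/6

U and V are independent iff P(U=i,V=j) = P(U=i)·P(V=j) for every cell.
  P(U=0)·P(V=0) = 5/12 × 1/4 = 5/48 = P(U=0,V=0) ✓
  P(U=0)·P(V=1) = 5/12 × 7/12 = 35/144 = P(U=0,V=1) ✓
  P(U=0)·P(V=2) = 5/12 × 1/6 = 5/72 = P(U=0,V=2) ✓
  P(U=1)·P(V=0) = 7/12 × 1/4 = 7/48 = P(U=1,V=0) ✓
  P(U=1)·P(V=1) = 7/12 × 7/12 = 49/144 = P(U=1,V=1) ✓
  P(U=1)·P(V=2) = 7/12 × 1/6 = 7/72 = P(U=1,V=2) ✓

Yes, U and V are independent: every cell factors, so I(U;V) = 0 bits.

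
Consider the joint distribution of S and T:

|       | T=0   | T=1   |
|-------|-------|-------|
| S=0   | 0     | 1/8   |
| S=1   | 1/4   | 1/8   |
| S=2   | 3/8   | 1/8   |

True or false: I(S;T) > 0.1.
Marginal P(S) (row sums):
  P(S=0) = 0 + 1/8 = 1/8
  P(S=1) = 1/4 + 1/8 = 3/8
  P(S=2) = 3/8 + 1/8 = 1/2
Marginal P(T) (column sums):
  P(T=0) = 0 + 1/4 + 3/8 = 5/8
  P(T=1) = 1/8 + 1/8 + 1/8 = 3/8

H(S) = -[(1/8)·log₂(1/8) + (3/8)·log₂(3/8) + (1/2)·log₂(1/2)]
  = 0.3750 + 0.5306 + 0.5000
  = 1.4056 bits
H(T) = -[(5/8)·log₂(5/8) + (3/8)·log₂(3/8)]
  = 0.4238 + 0.5306
  = 0.9544 bits
H(S,T) = -[(1/8)·log₂(1/8) + (1/4)·log₂(1/4) + (1/8)·log₂(1/8) + (3/8)·log₂(3/8) + (1/8)·log₂(1/8)]
  = 0.3750 + 0.5000 + 0.3750 + 0.5306 + 0.3750
  = 2.1556 bits

I(S;T) = H(S) + H(T) - H(S,T)
  = 1.4056 + 0.9544 - 2.1556
  = 0.2044 bits

True. I(S;T) = 0.2044 bits, which is > 0.1 bits.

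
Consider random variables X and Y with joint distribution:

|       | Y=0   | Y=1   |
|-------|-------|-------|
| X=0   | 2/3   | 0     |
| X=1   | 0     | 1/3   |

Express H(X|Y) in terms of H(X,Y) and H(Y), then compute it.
H(X|Y) = H(X,Y) - H(Y)

Marginal P(Y) (column sums):
  P(Y=0) = 2/3 + 0 = 2/3
  P(Y=1) = 0 + 1/3 = 1/3

H(X,Y) = -[(2/3)·log₂(2/3) + (1/3)·log₂(1/3)]
  = 0.3900 + 0.5283
  = 0.9183 bits
H(Y) = -[(2/3)·log₂(2/3) + (1/3)·log₂(1/3)]
  = 0.3900 + 0.5283
  = 0.9183 bits

H(X|Y) = 0.9183 - 0.9183 = 0.0000 bits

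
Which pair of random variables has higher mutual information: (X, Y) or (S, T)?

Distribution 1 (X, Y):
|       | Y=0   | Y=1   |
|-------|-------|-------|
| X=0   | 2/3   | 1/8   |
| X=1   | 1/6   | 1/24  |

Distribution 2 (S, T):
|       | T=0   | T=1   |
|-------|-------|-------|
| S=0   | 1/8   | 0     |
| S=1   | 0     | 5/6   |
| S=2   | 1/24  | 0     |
Distribution 1 (X, Y):
Marginal P(X) (row sums):
  P(X=0) = 2/3 + 1/8 = 19/24
  P(X=1) = 1/6 + 1/24 = 5/24
Marginal P(Y) (column sums):
  P(Y=0) = 2/3 + 1/6 = 5/6
  P(Y=1) = 1/8 + 1/24 = 1/6

H(X) = -[(19/24)·log₂(19/24) + (5/24)·log₂(5/24)]
  = 0.2668 + 0.4715
  = 0.7383 bits
H(Y) = -[(5/6)·log₂(5/6) + (1/6)·log₂(1/6)]
  = 0.2192 + 0.4308
  = 0.6500 bits
H(X,Y) = -[(2/3)·log₂(2/3) + (1/8)·log₂(1/8) + (1/6)·log₂(1/6) + (1/24)·log₂(1/24)]
  = 0.3900 + 0.3750 + 0.4308 + 0.1910
  = 1.3868 bits

I(X;Y) = H(X) + H(Y) - H(X,Y)
  = 0.7383 + 0.6500 - 1.3868
  = 0.0015 bits

Distribution 2 (S, T):
Marginal P(S) (row sums):
  P(S=0) = 1/8 + 0 = 1/8
  P(S=1) = 0 + 5/6 = 5/6
  P(S=2) = 1/24 + 0 = 1/24
Marginal P(T) (column sums):
  P(T=0) = 1/8 + 0 + 1/24 = 1/6
  P(T=1) = 0 + 5/6 + 0 = 5/6

H(S) = -[(1/8)·log₂(1/8) + (5/6)·log₂(5/6) + (1/24)·log₂(1/24)]
  = 0.3750 + 0.2192 + 0.1910
  = 0.7852 bits
H(T) = -[(1/6)·log₂(1/6) + (5/6)·log₂(5/6)]
  = 0.4308 + 0.2192
  = 0.6500 bits
H(S,T) = -[(1/8)·log₂(1/8) + (5/6)·log₂(5/6) + (1/24)·log₂(1/24)]
  = 0.3750 + 0.2192 + 0.1910
  = 0.7852 bits

I(S;T) = H(S) + H(T) - H(S,T)
  = 0.7852 + 0.6500 - 0.7852
  = 0.6500 bits

I(S;T) = 0.6500 bits > I(X;Y) = 0.0015 bits, so (S, T) has the higher mutual information (stronger dependence).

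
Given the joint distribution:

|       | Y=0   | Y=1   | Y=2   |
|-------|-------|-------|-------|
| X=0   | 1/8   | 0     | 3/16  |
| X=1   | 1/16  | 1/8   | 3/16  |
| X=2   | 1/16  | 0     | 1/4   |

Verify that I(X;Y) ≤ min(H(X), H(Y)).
Marginal P(X) (row sums):
  P(X=0) = 1/8 + 0 + 3/16 = 5/16
  P(X=1) = 1/16 + 1/8 + 3/16 = 3/8
  P(X=2) = 1/16 + 0 + 1/4 = 5/16
Marginal P(Y) (column sums):
  P(Y=0) = 1/8 + 1/16 + 1/16 = 1/4
  P(Y=1) = 0 + 1/8 + 0 = 1/8
  P(Y=2) = 3/16 + 3/16 + 1/4 = 5/8

H(X) = -[(5/16)·log₂(5/16) + (3/8)·log₂(3/8) + (5/16)·log₂(5/16)]
  = 0.5244 + 0.5306 + 0.5244
  = 1.5794 bits
H(Y) = -[(1/4)·log₂(1/4) + (1/8)·log₂(1/8) + (5/8)·log₂(5/8)]
  = 0.5000 + 0.3750 + 0.4238
  = 1.2988 bits
H(X,Y) = -[(1/8)·log₂(1/8) + (3/16)·log₂(3/16) + (1/16)·log₂(1/16) + (1/8)·log₂(1/8) + (3/16)·log₂(3/16) + (1/16)·log₂(1/16) + (1/4)·log₂(1/4)]
  = 0.3750 + 0.4528 + 0.2500 + 0.3750 + 0.4528 + 0.2500 + 0.5000
  = 2.6556 bits

I(X;Y) = H(X) + H(Y) - H(X,Y)
  = 1.5794 + 1.2988 - 2.6556
  = 0.2226 bits

min(H(X), H(Y)) = min(1.5794, 1.2988) = 1.2988 bits
Since 0.2226 ≤ 1.2988, the bound is satisfied ✓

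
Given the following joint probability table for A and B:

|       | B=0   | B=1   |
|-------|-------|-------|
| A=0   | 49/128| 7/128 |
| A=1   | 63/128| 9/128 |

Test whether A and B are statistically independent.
Marginal P(A) (row sums):
  P(A=0) = 49/128 + 7/128 = 7/16
  P(A=1) = 63/128 + 9/128 = 9/16
Marginal P(B) (column sums):
  P(B=0) = 49/128 + 63/128 = 7/8
  P(B=1) = 7/128 + 9/128 = 1/8

A and B are independent iff P(A=i,B=j) = P(A=i)·P(B=j) for every cell.
  P(A=0)·P(B=0) = 7/16 × 7/8 = 49/128 = P(A=0,B=0) ✓
  P(A=0)·P(B=1) = 7/16 × 1/8 = 7/128 = P(A=0,B=1) ✓
  P(A=1)·P(B=0) = 9/16 × 7/8 = 63/128 = P(A=1,B=0) ✓
  P(A=1)·P(B=1) = 9/16 × 1/8 = 9/128 = P(A=1,B=1) ✓

Yes, A and B are independent: every cell factors, so I(A;B) = 0 bits.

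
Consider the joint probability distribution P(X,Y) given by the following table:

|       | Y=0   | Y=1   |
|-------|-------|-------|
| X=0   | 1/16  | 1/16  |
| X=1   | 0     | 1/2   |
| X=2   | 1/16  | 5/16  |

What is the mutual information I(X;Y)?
Marginal P(X) (row sums):
  P(X=0) = 1/16 + 1/16 = 1/8
  P(X=1) = 0 + 1/2 = 1/2
  P(X=2) = 1/16 + 5/16 = 3/8
Marginal P(Y) (column sums):
  P(Y=0) = 1/16 + 0 + 1/16 = 1/8
  P(Y=1) = 1/16 + 1/2 + 5/16 = 7/8

H(X) = -[(1/8)·log₂(1/8) + (1/2)·log₂(1/2) + (3/8)·log₂(3/8)]
  = 0.3750 + 0.5000 + 0.5306
  = 1.4056 bits
H(Y) = -[(1/8)·log₂(1/8) + (7/8)·log₂(7/8)]
  = 0.3750 + 0.1686
  = 0.5436 bits
H(X,Y) = -[(1/16)·log₂(1/16) + (1/16)·log₂(1/16) + (1/2)·log₂(1/2) + (1/16)·log₂(1/16) + (5/16)·log₂(5/16)]
  = 0.2500 + 0.2500 + 0.5000 + 0.2500 + 0.5244
  = 1.7744 bits

I(X;Y) = H(X) + H(Y) - H(X,Y)
  = 1.4056 + 0.5436 - 1.7744
  = 0.1748 bits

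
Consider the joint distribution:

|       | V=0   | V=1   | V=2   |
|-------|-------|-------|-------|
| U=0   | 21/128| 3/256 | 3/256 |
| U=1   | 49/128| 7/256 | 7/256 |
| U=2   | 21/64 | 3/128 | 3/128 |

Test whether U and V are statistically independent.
Marginal P(U) (row sums):
  P(U=0) = 21/128 + 3/256 + 3/256 = 3/16
  P(U=1) = 49/128 + 7/256 + 7/256 = 7/16
  P(U=2) = 21/64 + 3/128 + 3/128 = 3/8
Marginal P(V) (column sums):
  P(V=0) = 21/128 + 49/128 + 21/64 = 7/8
  P(V=1) = 3/256 + 7/256 + 3/128 = 1/16
  P(V=2) = 3/256 + 7/256 + 3/128 = 1/16

U and V are independent iff P(U=i,V=j) = P(U=i)·P(V=j) for every cell.
  P(U=0)·P(V=0) = 3/16 × 7/8 = 21/128 = P(U=0,V=0) ✓
  P(U=0)·P(V=1) = 3/16 × 1/16 = 3/256 = P(U=0,V=1) ✓
  P(U=0)·P(V=2) = 3/16 × 1/16 = 3/256 = P(U=0,V=2) ✓
  P(U=1)·P(V=0) = 7/16 × 7/8 = 49/128 = P(U=1,V=0) ✓
  P(U=1)·P(V=1) = 7/16 × 1/16 = 7/256 = P(U=1,V=1) ✓
  P(U=1)·P(V=2) = 7/16 × 1/16 = 7/256 = P(U=1,V=2) ✓
  P(U=2)·P(V=0) = 3/8 × 7/8 = 21/64 = P(U=2,V=0) ✓
  P(U=2)·P(V=1) = 3/8 × 1/16 = 3/128 = P(U=2,V=1) ✓
  P(U=2)·P(V=2) = 3/8 × 1/16 = 3/128 = P(U=2,V=2) ✓

Yes, U and V are independent: every cell factors, so I(U;V) = 0 bits.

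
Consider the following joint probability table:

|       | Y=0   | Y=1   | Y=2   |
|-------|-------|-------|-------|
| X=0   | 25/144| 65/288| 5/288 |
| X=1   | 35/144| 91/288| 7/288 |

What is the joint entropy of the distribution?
H(X,Y) = -Σ P(X,Y) log₂ P(X,Y), summed over the non-zero cells:
H(X,Y) = -[(25/144)·log₂(25/144) + (65/288)·log₂(65/288) + (5/288)·log₂(5/288) + (35/144)·log₂(35/144) + (91/288)·log₂(91/288) + (7/288)·log₂(7/288)]
  = 0.4386 + 0.4847 + 0.1015 + 0.4960 + 0.5252 + 0.1303
  = 2.1763 bits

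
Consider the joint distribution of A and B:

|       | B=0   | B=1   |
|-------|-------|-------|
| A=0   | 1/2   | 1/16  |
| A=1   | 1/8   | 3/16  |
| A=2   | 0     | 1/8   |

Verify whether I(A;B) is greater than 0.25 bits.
Marginal P(A) (row sums):
  P(A=0) = 1/2 + 1/16 = 9/16
  P(A=1) = 1/8 + 3/16 = 5/16
  P(A=2) = 0 + 1/8 = 1/8
Marginal P(B) (column sums):
  P(B=0) = 1/2 + 1/8 + 0 = 5/8
  P(B=1) = 1/16 + 3/16 + 1/8 = 3/8

H(A) = -[(9/16)·log₂(9/16) + (5/16)·log₂(5/16) + (1/8)·log₂(1/8)]
  = 0.4669 + 0.5244 + 0.3750
  = 1.3663 bits
H(B) = -[(5/8)·log₂(5/8) + (3/8)·log₂(3/8)]
  = 0.4238 + 0.5306
  = 0.9544 bits
H(A,B) = -[(1/2)·log₂(1/2) + (1/16)·log₂(1/16) + (1/8)·log₂(1/8) + (3/16)·log₂(3/16) + (1/8)·log₂(1/8)]
  = 0.5000 + 0.2500 + 0.3750 + 0.4528 + 0.3750
  = 1.9528 bits

I(A;B) = H(A) + H(B) - H(A,B)
  = 1.3663 + 0.9544 - 1.9528
  = 0.3679 bits

Yes. I(A;B) = 0.3679 bits, which is > 0.25 bits.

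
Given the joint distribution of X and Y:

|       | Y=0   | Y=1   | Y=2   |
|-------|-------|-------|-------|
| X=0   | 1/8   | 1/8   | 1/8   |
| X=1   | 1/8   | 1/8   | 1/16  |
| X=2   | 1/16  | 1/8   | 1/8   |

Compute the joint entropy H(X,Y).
H(X,Y) = -Σ P(X,Y) log₂ P(X,Y), summed over the non-zero cells:
H(X,Y) = -[(1/8)·log₂(1/8) + (1/8)·log₂(1/8) + (1/8)·log₂(1/8) + (1/8)·log₂(1/8) + (1/8)·log₂(1/8) + (1/16)·log₂(1/16) + (1/16)·log₂(1/16) + (1/8)·log₂(1/8) + (1/8)·log₂(1/8)]
  = 0.3750 + 0.3750 + 0.3750 + 0.3750 + 0.3750 + 0.2500 + 0.2500 + 0.3750 + 0.3750
  = 3.1250 bits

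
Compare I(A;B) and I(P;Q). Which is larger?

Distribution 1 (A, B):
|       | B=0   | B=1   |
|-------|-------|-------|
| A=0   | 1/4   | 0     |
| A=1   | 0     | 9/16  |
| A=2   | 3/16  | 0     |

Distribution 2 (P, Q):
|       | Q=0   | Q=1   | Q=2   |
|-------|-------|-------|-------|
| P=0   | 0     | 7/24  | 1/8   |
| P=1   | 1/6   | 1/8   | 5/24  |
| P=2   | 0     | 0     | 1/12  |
Distribution 1 (A, B):
Marginal P(A) (row sums):
  P(A=0) = 1/4 + 0 = 1/4
  P(A=1) = 0 + 9/16 = 9/16
  P(A=2) = 3/16 + 0 = 3/16
Marginal P(B) (column sums):
  P(B=0) = 1/4 + 0 + 3/16 = 7/16
  P(B=1) = 0 + 9/16 + 0 = 9/16

H(A) = -[(1/4)·log₂(1/4) + (9/16)·log₂(9/16) + (3/16)·log₂(3/16)]
  = 0.5000 + 0.4669 + 0.4528
  = 1.4197 bits
H(B) = -[(7/16)·log₂(7/16) + (9/16)·log₂(9/16)]
  = 0.5218 + 0.4669
  = 0.9887 bits
H(A,B) = -[(1/4)·log₂(1/4) + (9/16)·log₂(9/16) + (3/16)·log₂(3/16)]
  = 0.5000 + 0.4669 + 0.4528
  = 1.4197 bits

I(A;B) = H(A) + H(B) - H(A,B)
  = 1.4197 + 0.9887 - 1.4197
  = 0.9887 bits

Distribution 2 (P, Q):
Marginal P(P) (row sums):
  P(P=0) = 0 + 7/24 + 1/8 = 5/12
  P(P=1) = 1/6 + 1/8 + 5/24 = 1/2
  P(P=2) = 0 + 0 + 1/12 = 1/12
Marginal P(Q) (column sums):
  P(Q=0) = 0 + 1/6 + 0 = 1/6
  P(Q=1) = 7/24 + 1/8 + 0 = 5/12
  P(Q=2) = 1/8 + 5/24 + 1/12 = 5/12

H(P) = -[(5/12)·log₂(5/12) + (1/2)·log₂(1/2) + (1/12)·log₂(1/12)]
  = 0.5263 + 0.5000 + 0.2987
  = 1.3250 bits
H(Q) = -[(1/6)·log₂(1/6) + (5/12)·log₂(5/12) + (5/12)·log₂(5/12)]
  = 0.4308 + 0.5263 + 0.5263
  = 1.4834 bits
H(P,Q) = -[(7/24)·log₂(7/24) + (1/8)·log₂(1/8) + (1/6)·log₂(1/6) + (1/8)·log₂(1/8) + (5/24)·log₂(5/24) + (1/12)·log₂(1/12)]
  = 0.5185 + 0.3750 + 0.4308 + 0.3750 + 0.4715 + 0.2987
  = 2.4695 bits

I(P;Q) = H(P) + H(Q) - H(P,Q)
  = 1.3250 + 1.4834 - 2.4695
  = 0.3389 bits

I(A;B) = 0.9887 bits > I(P;Q) = 0.3389 bits, so (A, B) has the higher mutual information (stronger dependence).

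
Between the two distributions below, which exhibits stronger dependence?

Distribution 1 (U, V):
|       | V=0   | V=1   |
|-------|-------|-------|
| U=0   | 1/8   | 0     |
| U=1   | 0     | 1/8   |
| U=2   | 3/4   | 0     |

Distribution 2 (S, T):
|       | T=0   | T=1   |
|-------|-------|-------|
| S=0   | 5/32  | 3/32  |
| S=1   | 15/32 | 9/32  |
Distribution 1 (U, V):
Marginal P(U) (row sums):
  P(U=0) = 1/8 + 0 = 1/8
  P(U=1) = 0 + 1/8 = 1/8
  P(U=2) = 3/4 + 0 = 3/4
Marginal P(V) (column sums):
  P(V=0) = 1/8 + 0 + 3/4 = 7/8
  P(V=1) = 0 + 1/8 + 0 = 1/8

H(U) = -[(1/8)·log₂(1/8) + (1/8)·log₂(1/8) + (3/4)·log₂(3/4)]
  = 0.3750 + 0.3750 + 0.3113
  = 1.0613 bits
H(V) = -[(7/8)·log₂(7/8) + (1/8)·log₂(1/8)]
  = 0.1686 + 0.3750
  = 0.5436 bits
H(U,V) = -[(1/8)·log₂(1/8) + (1/8)·log₂(1/8) + (3/4)·log₂(3/4)]
  = 0.3750 + 0.3750 + 0.3113
  = 1.0613 bits

I(U;V) = H(U) + H(V) - H(U,V)
  = 1.0613 + 0.5436 - 1.0613
  = 0.5436 bits

Distribution 2 (S, T):
Marginal P(S) (row sums):
  P(S=0) = 5/32 + 3/32 = 1/4
  P(S=1) = 15/32 + 9/32 = 3/4
Marginal P(T) (column sums):
  P(T=0) = 5/32 + 15/32 = 5/8
  P(T=1) = 3/32 + 9/32 = 3/8

H(S) = -[(1/4)·log₂(1/4) + (3/4)·log₂(3/4)]
  = 0.5000 + 0.3113
  = 0.8113 bits
H(T) = -[(5/8)·log₂(5/8) + (3/8)·log₂(3/8)]
  = 0.4238 + 0.5306
  = 0.9544 bits
H(S,T) = -[(5/32)·log₂(5/32) + (3/32)·log₂(3/32) + (15/32)·log₂(15/32) + (9/32)·log₂(9/32)]
  = 0.4184 + 0.3202 + 0.5124 + 0.5147
  = 1.7657 bits

I(S;T) = H(S) + H(T) - H(S,T)
  = 0.8113 + 0.9544 - 1.7657
  = 0.0000 bits

I(U;V) = 0.5436 bits > I(S;T) = 0.0000 bits, so (U, V) has the higher mutual information (stronger dependence).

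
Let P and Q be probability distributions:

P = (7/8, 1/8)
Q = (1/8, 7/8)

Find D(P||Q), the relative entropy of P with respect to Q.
D(P||Q) = Σ P(i) log₂(P(i)/Q(i))
  i=0: (7/8) × log₂((7/8)/(1/8)) = (7/8) × log₂(7) = 2.4564
  i=1: (1/8) × log₂((1/8)/(7/8)) = (1/8) × log₂(1/7) = -0.3509
D(P||Q) = 2.4564 - 0.3509
  = 2.1055 bits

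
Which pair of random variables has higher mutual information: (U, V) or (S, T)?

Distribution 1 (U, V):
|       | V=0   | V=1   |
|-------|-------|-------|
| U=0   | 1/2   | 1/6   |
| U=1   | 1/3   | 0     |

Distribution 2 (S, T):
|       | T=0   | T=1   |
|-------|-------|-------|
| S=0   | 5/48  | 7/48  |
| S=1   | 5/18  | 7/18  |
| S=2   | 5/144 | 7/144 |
Distribution 1 (U, V):
Marginal P(U) (row sums):
  P(U=0) = 1/2 + 1/6 = 2/3
  P(U=1) = 1/3 + 0 = 1/3
Marginal P(V) (column sums):
  P(V=0) = 1/2 + 1/3 = 5/6
  P(V=1) = 1/6 + 0 = 1/6

H(U) = -[(2/3)·log₂(2/3) + (1/3)·log₂(1/3)]
  = 0.3900 + 0.5283
  = 0.9183 bits
H(V) = -[(5/6)·log₂(5/6) + (1/6)·log₂(1/6)]
  = 0.2192 + 0.4308
  = 0.6500 bits
H(U,V) = -[(1/2)·log₂(1/2) + (1/6)·log₂(1/6) + (1/3)·log₂(1/3)]
  = 0.5000 + 0.4308 + 0.5283
  = 1.4591 bits

I(U;V) = H(U) + H(V) - H(U,V)
  = 0.9183 + 0.6500 - 1.4591
  = 0.1092 bits

Distribution 2 (S, T):
Marginal P(S) (row sums):
  P(S=0) = 5/48 + 7/48 = 1/4
  P(S=1) = 5/18 + 7/18 = 2/3
  P(S=2) = 5/144 + 7/144 = 1/12
Marginal P(T) (column sums):
  P(T=0) = 5/48 + 5/18 + 5/144 = 5/12
  P(T=1) = 7/48 + 7/18 + 7/144 = 7/12

H(S) = -[(1/4)·log₂(1/4) + (2/3)·log₂(2/3) + (1/12)·log₂(1/12)]
  = 0.5000 + 0.3900 + 0.2987
  = 1.1887 bits
H(T) = -[(5/12)·log₂(5/12) + (7/12)·log₂(7/12)]
  = 0.5263 + 0.4536
  = 0.9799 bits
H(S,T) = -[(5/48)·log₂(5/48) + (7/48)·log₂(7/48) + (5/18)·log₂(5/18) + (7/18)·log₂(7/18) + (5/144)·log₂(5/144) + (7/144)·log₂(7/144)]
  = 0.3399 + 0.4051 + 0.5133 + 0.5299 + 0.1683 + 0.2121
  = 2.1686 bits

I(S;T) = H(S) + H(T) - H(S,T)
  = 1.1887 + 0.9799 - 2.1686
  = 0.0000 bits

I(U;V) = 0.1092 bits > I(S;T) = 0.0000 bits, so (U, V) has the higher mutual information (stronger dependence).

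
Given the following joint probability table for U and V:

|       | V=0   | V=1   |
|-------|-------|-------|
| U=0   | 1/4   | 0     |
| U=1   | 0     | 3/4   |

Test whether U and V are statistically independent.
Marginal P(U) (row sums):
  P(U=0) = 1/4 + 0 = 1/4
  P(U=1) = 0 + 3/4 = 3/4
Marginal P(V) (column sums):
  P(V=0) = 1/4 + 0 = 1/4
  P(V=1) = 0 + 3/4 = 3/4

U and V are independent iff P(U=i,V=j) = P(U=i)·P(V=j) for every cell.
  P(U=0)·P(V=0) = 1/4 × 1/4 = 1/16, but P(U=0,V=0) = 1/4 ✗

No, U and V are not independent. Quantitatively, I(U;V) > 0:

H(U) = -[(1/4)·log₂(1/4) + (3/4)·log₂(3/4)]
  = 0.5000 + 0.3113
  = 0.8113 bits
H(V) = -[(1/4)·log₂(1/4) + (3/4)·log₂(3/4)]
  = 0.5000 + 0.3113
  = 0.8113 bits
H(U,V) = -[(1/4)·log₂(1/4) + (3/4)·log₂(3/4)]
  = 0.5000 + 0.3113
  = 0.8113 bits
I(U;V) = H(U) + H(V) - H(U,V) = 0.8113 + 0.8113 - 0.8113 = 0.8113 bits > 0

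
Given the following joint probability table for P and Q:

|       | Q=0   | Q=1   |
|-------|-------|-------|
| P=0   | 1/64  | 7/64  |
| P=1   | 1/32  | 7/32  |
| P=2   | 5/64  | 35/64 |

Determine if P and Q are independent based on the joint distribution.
Marginal P(P) (row sums):
  P(P=0) = 1/64 + 7/64 = 1/8
  P(P=1) = 1/32 + 7/32 = 1/4
  P(P=2) = 5/64 + 35/64 = 5/8
Marginal P(Q) (column sums):
  P(Q=0) = 1/64 + 1/32 + 5/64 = 1/8
  P(Q=1) = 7/64 + 7/32 + 35/64 = 7/8

P and Q are independent iff P(P=i,Q=j) = P(P=i)·P(Q=j) for every cell.
  P(P=0)·P(Q=0) = 1/8 × 1/8 = 1/64 = P(P=0,Q=0) ✓
  P(P=0)·P(Q=1) = 1/8 × 7/8 = 7/64 = P(P=0,Q=1) ✓
  P(P=1)·P(Q=0) = 1/4 × 1/8 = 1/32 = P(P=1,Q=0) ✓
  P(P=1)·P(Q=1) = 1/4 × 7/8 = 7/32 = P(P=1,Q=1) ✓
  P(P=2)·P(Q=0) = 5/8 × 1/8 = 5/64 = P(P=2,Q=0) ✓
  P(P=2)·P(Q=1) = 5/8 × 7/8 = 35/64 = P(P=2,Q=1) ✓

Yes, P and Q are independent: every cell factors, so I(P;Q) = 0 bits.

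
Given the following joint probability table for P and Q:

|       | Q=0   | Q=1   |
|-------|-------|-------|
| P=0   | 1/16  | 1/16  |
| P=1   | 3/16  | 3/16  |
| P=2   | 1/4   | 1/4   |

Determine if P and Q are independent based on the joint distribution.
Marginal P(P) (row sums):
  P(P=0) = 1/16 + 1/16 = 1/8
  P(P=1) = 3/16 + 3/16 = 3/8
  P(P=2) = 1/4 + 1/4 = 1/2
Marginal P(Q) (column sums):
  P(Q=0) = 1/16 + 3/16 + 1/4 = 1/2
  P(Q=1) = 1/16 + 3/16 + 1/4 = 1/2

P and Q are independent iff P(P=i,Q=j) = P(P=i)·P(Q=j) for every cell.
  P(P=0)·P(Q=0) = 1/8 × 1/2 = 1/16 = P(P=0,Q=0) ✓
  P(P=0)·P(Q=1) = 1/8 × 1/2 = 1/16 = P(P=0,Q=1) ✓
  P(P=1)·P(Q=0) = 3/8 × 1/2 = 3/16 = P(P=1,Q=0) ✓
  P(P=1)·P(Q=1) = 3/8 × 1/2 = 3/16 = P(P=1,Q=1) ✓
  P(P=2)·P(Q=0) = 1/2 × 1/2 = 1/4 = P(P=2,Q=0) ✓
  P(P=2)·P(Q=1) = 1/2 × 1/2 = 1/4 = P(P=2,Q=1) ✓

Yes, P and Q are independent: every cell factors, so I(P;Q) = 0 bits.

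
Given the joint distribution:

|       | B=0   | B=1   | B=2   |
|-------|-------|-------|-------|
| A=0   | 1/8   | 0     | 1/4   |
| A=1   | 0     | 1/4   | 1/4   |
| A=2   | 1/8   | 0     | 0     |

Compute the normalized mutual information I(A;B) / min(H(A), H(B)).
Marginal P(A) (row sums):
  P(A=0) = 1/8 + 0 + 1/4 = 3/8
  P(A=1) = 0 + 1/4 + 1/4 = 1/2
  P(A=2) = 1/8 + 0 + 0 = 1/8
Marginal P(B) (column sums):
  P(B=0) = 1/8 + 0 + 1/8 = 1/4
  P(B=1) = 0 + 1/4 + 0 = 1/4
  P(B=2) = 1/4 + 1/4 + 0 = 1/2

H(A) = -[(3/8)·log₂(3/8) + (1/2)·log₂(1/2) + (1/8)·log₂(1/8)]
  = 0.5306 + 0.5000 + 0.3750
  = 1.4056 bits
H(B) = -[(1/4)·log₂(1/4) + (1/4)·log₂(1/4) + (1/2)·log₂(1/2)]
  = 0.5000 + 0.5000 + 0.5000
  = 1.5000 bits
H(A,B) = -[(1/8)·log₂(1/8) + (1/4)·log₂(1/4) + (1/4)·log₂(1/4) + (1/4)·log₂(1/4) + (1/8)·log₂(1/8)]
  = 0.3750 + 0.5000 + 0.5000 + 0.5000 + 0.3750
  = 2.2500 bits

I(A;B) = H(A) + H(B) - H(A,B)
  = 1.4056 + 1.5000 - 2.2500
  = 0.6556 bits

min(H(A), H(B)) = min(1.4056, 1.5000) = 1.4056 bits
Normalized MI = 0.6556 / 1.4056 = 0.4664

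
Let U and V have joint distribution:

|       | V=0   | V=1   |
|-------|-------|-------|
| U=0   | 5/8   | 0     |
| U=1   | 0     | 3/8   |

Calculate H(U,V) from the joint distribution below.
H(U,V) = -Σ P(U,V) log₂ P(U,V), summed over the non-zero cells:
H(U,V) = -[(5/8)·log₂(5/8) + (3/8)·log₂(3/8)]
  = 0.4238 + 0.5306
  = 0.9544 bits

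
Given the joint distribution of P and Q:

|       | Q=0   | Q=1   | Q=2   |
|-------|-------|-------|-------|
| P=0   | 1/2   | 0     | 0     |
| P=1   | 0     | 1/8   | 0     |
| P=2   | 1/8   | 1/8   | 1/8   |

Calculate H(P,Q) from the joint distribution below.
H(P,Q) = -Σ P(P,Q) log₂ P(P,Q), summed over the non-zero cells:
H(P,Q) = -[(1/2)·log₂(1/2) + (1/8)·log₂(1/8) + (1/8)·log₂(1/8) + (1/8)·log₂(1/8) + (1/8)·log₂(1/8)]
  = 0.5000 + 0.3750 + 0.3750 + 0.3750 + 0.3750
  = 2.0000 bits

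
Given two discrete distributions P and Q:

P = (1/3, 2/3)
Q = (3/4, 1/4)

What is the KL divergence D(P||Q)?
D(P||Q) = Σ P(i) log₂(P(i)/Q(i))
  i=0: (1/3) × log₂((1/3)/(3/4)) = (1/3) × log₂(4/9) = -0.3900
  i=1: (2/3) × log₂((2/3)/(1/4)) = (2/3) × log₂(8/3) = 0.9434
D(P||Q) = -0.3900 + 0.9434
  = 0.5534 bits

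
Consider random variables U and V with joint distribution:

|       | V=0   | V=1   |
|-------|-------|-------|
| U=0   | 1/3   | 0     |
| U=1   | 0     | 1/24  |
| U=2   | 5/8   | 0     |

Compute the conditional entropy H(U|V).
Marginal P(V) (column sums):
  P(V=0) = 1/3 + 0 + 5/8 = 23/24
  P(V=1) = 0 + 1/24 + 0 = 1/24

H(U|V) = -Σ P(U,V)·log₂ P(U|V), where P(U|V) = P(U,V) / P(V)
  (cells with P(U,V) = 0 contribute 0)
  (U=0,V=0): P(U|V) = (1/3)/(23/24) = 8/23;  -(1/3)·log₂(8/23) = 0.5079
  (U=1,V=1): P(U|V) = (1/24)/(1/24) = 1;  -(1/24)·log₂(1) = 0.0000
  (U=2,V=0): P(U|V) = (5/8)/(23/24) = 15/23;  -(5/8)·log₂(15/23) = 0.3854
H(U|V) = 0.5079 + 0.0000 + 0.3854
  = 0.8933 bits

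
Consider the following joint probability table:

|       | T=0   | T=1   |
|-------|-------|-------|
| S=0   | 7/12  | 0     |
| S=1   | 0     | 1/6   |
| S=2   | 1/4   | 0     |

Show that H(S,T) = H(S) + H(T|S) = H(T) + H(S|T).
Marginal P(S) (row sums):
  P(S=0) = 7/12 + 0 = 7/12
  P(S=1) = 0 + 1/6 = 1/6
  P(S=2) = 1/4 + 0 = 1/4
Marginal P(T) (column sums):
  P(T=0) = 7/12 + 0 + 1/4 = 5/6
  P(T=1) = 0 + 1/6 + 0 = 1/6

Decomposition 1: H(S) + H(T|S)
H(S) = -[(7/12)·log₂(7/12) + (1/6)·log₂(1/6) + (1/4)·log₂(1/4)]
  = 0.4536 + 0.4308 + 0.5000
  = 1.3844 bits
H(T|S) = -Σ P(S,T)·log₂ P(T|S), where P(T|S) = P(S,T) / P(S)
  (cells with P(S,T) = 0 contribute 0)
  (S=0,T=0): P(T|S) = (7/12)/(7/12) = 1;  -(7/12)·log₂(1) = 0.0000
  (S=1,T=1): P(T|S) = (1/6)/(1/6) = 1;  -(1/6)·log₂(1) = 0.0000
  (S=2,T=0): P(T|S) = (1/4)/(1/4) = 1;  -(1/4)·log₂(1) = 0.0000
H(T|S) = 0.0000 + 0.0000 + 0.0000
  = 0.0000 bits
H(S) + H(T|S) = 1.3844 + 0.0000 = 1.3844 bits

Decomposition 2: H(T) + H(S|T)
H(T) = -[(5/6)·log₂(5/6) + (1/6)·log₂(1/6)]
  = 0.2192 + 0.4308
  = 0.6500 bits
H(S|T) = -Σ P(S,T)·log₂ P(S|T), where P(S|T) = P(S,T) / P(T)
  (cells with P(S,T) = 0 contribute 0)
  (S=0,T=0): P(S|T) = (7/12)/(5/6) = 7/10;  -(7/12)·log₂(7/10) = 0.3002
  (S=1,T=1): P(S|T) = (1/6)/(1/6) = 1;  -(1/6)·log₂(1) = 0.0000
  (S=2,T=0): P(S|T) = (1/4)/(5/6) = 3/10;  -(1/4)·log₂(3/10) = 0.4342
H(S|T) = 0.3002 + 0.0000 + 0.4342
  = 0.7344 bits
H(T) + H(S|T) = 0.6500 + 0.7344 = 1.3844 bits

Direct computation of the joint entropy:
H(S,T) = -[(7/12)·log₂(7/12) + (1/6)·log₂(1/6) + (1/4)·log₂(1/4)]
  = 0.4536 + 0.4308 + 0.5000
  = 1.3844 bits

All three agree: H(S,T) = 1.3844 bits ✓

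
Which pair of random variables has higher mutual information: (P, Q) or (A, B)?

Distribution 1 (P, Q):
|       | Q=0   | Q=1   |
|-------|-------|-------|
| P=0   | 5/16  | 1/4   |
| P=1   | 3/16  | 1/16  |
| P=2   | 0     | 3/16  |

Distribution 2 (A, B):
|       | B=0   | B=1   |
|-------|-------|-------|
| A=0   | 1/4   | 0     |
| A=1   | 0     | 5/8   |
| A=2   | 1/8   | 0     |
Distribution 1 (P, Q):
Marginal P(P) (row sums):
  P(P=0) = 5/16 + 1/4 = 9/16
  P(P=1) = 3/16 + 1/16 = 1/4
  P(P=2) = 0 + 3/16 = 3/16
Marginal P(Q) (column sums):
  P(Q=0) = 5/16 + 3/16 + 0 = 1/2
  P(Q=1) = 1/4 + 1/16 + 3/16 = 1/2

H(P) = -[(9/16)·log₂(9/16) + (1/4)·log₂(1/4) + (3/16)·log₂(3/16)]
  = 0.4669 + 0.5000 + 0.4528
  = 1.4197 bits
H(Q) = -[(1/2)·log₂(1/2) + (1/2)·log₂(1/2)]
  = 0.5000 + 0.5000
  = 1.0000 bits
H(P,Q) = -[(5/16)·log₂(5/16) + (1/4)·log₂(1/4) + (3/16)·log₂(3/16) + (1/16)·log₂(1/16) + (3/16)·log₂(3/16)]
  = 0.5244 + 0.5000 + 0.4528 + 0.2500 + 0.4528
  = 2.1800 bits

I(P;Q) = H(P) + H(Q) - H(P,Q)
  = 1.4197 + 1.0000 - 2.1800
  = 0.2397 bits

Distribution 2 (A, B):
Marginal P(A) (row sums):
  P(A=0) = 1/4 + 0 = 1/4
  P(A=1) = 0 + 5/8 = 5/8
  P(A=2) = 1/8 + 0 = 1/8
Marginal P(B) (column sums):
  P(B=0) = 1/4 + 0 + 1/8 = 3/8
  P(B=1) = 0 + 5/8 + 0 = 5/8

H(A) = -[(1/4)·log₂(1/4) + (5/8)·log₂(5/8) + (1/8)·log₂(1/8)]
  = 0.5000 + 0.4238 + 0.3750
  = 1.2988 bits
H(B) = -[(3/8)·log₂(3/8) + (5/8)·log₂(5/8)]
  = 0.5306 + 0.4238
  = 0.9544 bits
H(A,B) = -[(1/4)·log₂(1/4) + (5/8)·log₂(5/8) + (1/8)·log₂(1/8)]
  = 0.5000 + 0.4238 + 0.3750
  = 1.2988 bits

I(A;B) = H(A) + H(B) - H(A,B)
  = 1.2988 + 0.9544 - 1.2988
  = 0.9544 bits

I(A;B) = 0.9544 bits > I(P;Q) = 0.2397 bits, so (A, B) has the higher mutual information (stronger dependence).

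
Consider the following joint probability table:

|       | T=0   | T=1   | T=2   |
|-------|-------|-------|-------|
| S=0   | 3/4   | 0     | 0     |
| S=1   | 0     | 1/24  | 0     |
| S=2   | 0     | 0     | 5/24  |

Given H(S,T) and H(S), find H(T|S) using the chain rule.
From the chain rule: H(S,T) = H(S) + H(T|S)
Therefore: H(T|S) = H(S,T) - H(S)

H(S,T) = -[(3/4)·log₂(3/4) + (1/24)·log₂(1/24) + (5/24)·log₂(5/24)]
  = 0.3113 + 0.1910 + 0.4715
  = 0.9738 bits
Marginal P(S) (row sums):
  P(S=0) = 3/4 + 0 + 0 = 3/4
  P(S=1) = 0 + 1/24 + 0 = 1/24
  P(S=2) = 0 + 0 + 5/24 = 5/24
H(S) = -[(3/4)·log₂(3/4) + (1/24)·log₂(1/24) + (5/24)·log₂(5/24)]
  = 0.3113 + 0.1910 + 0.4715
  = 0.9738 bits

H(T|S) = 0.9738 - 0.9738 = 0.0000 bits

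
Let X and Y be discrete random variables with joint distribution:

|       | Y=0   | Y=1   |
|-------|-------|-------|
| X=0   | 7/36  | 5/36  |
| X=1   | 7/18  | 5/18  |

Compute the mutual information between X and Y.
Marginal P(X) (row sums):
  P(X=0) = 7/36 + 5/36 = 1/3
  P(X=1) = 7/18 + 5/18 = 2/3
Marginal P(Y) (column sums):
  P(Y=0) = 7/36 + 7/18 = 7/12
  P(Y=1) = 5/36 + 5/18 = 5/12

H(X) = -[(1/3)·log₂(1/3) + (2/3)·log₂(2/3)]
  = 0.5283 + 0.3900
  = 0.9183 bits
H(Y) = -[(7/12)·log₂(7/12) + (5/12)·log₂(5/12)]
  = 0.4536 + 0.5263
  = 0.9799 bits
H(X,Y) = -[(7/36)·log₂(7/36) + (5/36)·log₂(5/36) + (7/18)·log₂(7/18) + (5/18)·log₂(5/18)]
  = 0.4594 + 0.3956 + 0.5299 + 0.5133
  = 1.8982 bits

I(X;Y) = H(X) + H(Y) - H(X,Y)
  = 0.9183 + 0.9799 - 1.8982
  = 0.0000 bits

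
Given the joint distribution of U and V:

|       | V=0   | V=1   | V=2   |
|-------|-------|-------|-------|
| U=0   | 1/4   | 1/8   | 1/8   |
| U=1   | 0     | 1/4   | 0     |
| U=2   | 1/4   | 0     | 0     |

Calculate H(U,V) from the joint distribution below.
H(U,V) = -Σ P(U,V) log₂ P(U,V), summed over the non-zero cells:
H(U,V) = -[(1/4)·log₂(1/4) + (1/8)·log₂(1/8) + (1/8)·log₂(1/8) + (1/4)·log₂(1/4) + (1/4)·log₂(1/4)]
  = 0.5000 + 0.3750 + 0.3750 + 0.5000 + 0.5000
  = 2.2500 bits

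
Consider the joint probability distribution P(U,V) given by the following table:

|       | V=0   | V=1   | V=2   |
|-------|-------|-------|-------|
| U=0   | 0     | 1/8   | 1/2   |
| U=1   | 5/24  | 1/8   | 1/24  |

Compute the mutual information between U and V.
Marginal P(U) (row sums):
  P(U=0) = 0 + 1/8 + 1/2 = 5/8
  P(U=1) = 5/24 + 1/8 + 1/24 = 3/8
Marginal P(V) (column sums):
  P(V=0) = 0 + 5/24 = 5/24
  P(V=1) = 1/8 + 1/8 = 1/4
  P(V=2) = 1/2 + 1/24 = 13/24

H(U) = -[(5/8)·log₂(5/8) + (3/8)·log₂(3/8)]
  = 0.4238 + 0.5306
  = 0.9544 bits
H(V) = -[(5/24)·log₂(5/24) + (1/4)·log₂(1/4) + (13/24)·log₂(13/24)]
  = 0.4715 + 0.5000 + 0.4791
  = 1.4506 bits
H(U,V) = -[(1/8)·log₂(1/8) + (1/2)·log₂(1/2) + (5/24)·log₂(5/24) + (1/8)·log₂(1/8) + (1/24)·log₂(1/24)]
  = 0.3750 + 0.5000 + 0.4715 + 0.3750 + 0.1910
  = 1.9125 bits

I(U;V) = H(U) + H(V) - H(U,V)
  = 0.9544 + 1.4506 - 1.9125
  = 0.4925 bits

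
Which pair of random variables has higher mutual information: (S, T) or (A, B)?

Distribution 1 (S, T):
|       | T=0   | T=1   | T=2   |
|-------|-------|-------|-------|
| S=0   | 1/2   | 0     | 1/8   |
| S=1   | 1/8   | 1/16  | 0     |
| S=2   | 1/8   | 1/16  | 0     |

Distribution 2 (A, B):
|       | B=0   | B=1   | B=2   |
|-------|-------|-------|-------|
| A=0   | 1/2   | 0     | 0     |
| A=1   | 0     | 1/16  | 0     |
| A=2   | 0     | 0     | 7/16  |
Distribution 1 (S, T):
Marginal P(S) (row sums):
  P(S=0) = 1/2 + 0 + 1/8 = 5/8
  P(S=1) = 1/8 + 1/16 + 0 = 3/16
  P(S=2) = 1/8 + 1/16 + 0 = 3/16
Marginal P(T) (column sums):
  P(T=0) = 1/2 + 1/8 + 1/8 = 3/4
  P(T=1) = 0 + 1/16 + 1/16 = 1/8
  P(T=2) = 1/8 + 0 + 0 = 1/8

H(S) = -[(5/8)·log₂(5/8) + (3/16)·log₂(3/16) + (3/16)·log₂(3/16)]
  = 0.4238 + 0.4528 + 0.4528
  = 1.3294 bits
H(T) = -[(3/4)·log₂(3/4) + (1/8)·log₂(1/8) + (1/8)·log₂(1/8)]
  = 0.3113 + 0.3750 + 0.3750
  = 1.0613 bits
H(S,T) = -[(1/2)·log₂(1/2) + (1/8)·log₂(1/8) + (1/8)·log₂(1/8) + (1/16)·log₂(1/16) + (1/8)·log₂(1/8) + (1/16)·log₂(1/16)]
  = 0.5000 + 0.3750 + 0.3750 + 0.2500 + 0.3750 + 0.2500
  = 2.1250 bits

I(S;T) = H(S) + H(T) - H(S,T)
  = 1.3294 + 1.0613 - 2.1250
  = 0.2657 bits

Distribution 2 (A, B):
Marginal P(A) (row sums):
  P(A=0) = 1/2 + 0 + 0 = 1/2
  P(A=1) = 0 + 1/16 + 0 = 1/16
  P(A=2) = 0 + 0 + 7/16 = 7/16
Marginal P(B) (column sums):
  P(B=0) = 1/2 + 0 + 0 = 1/2
  P(B=1) = 0 + 1/16 + 0 = 1/16
  P(B=2) = 0 + 0 + 7/16 = 7/16

H(A) = -[(1/2)·log₂(1/2) + (1/16)·log₂(1/16) + (7/16)·log₂(7/16)]
  = 0.5000 + 0.2500 + 0.5218
  = 1.2718 bits
H(B) = -[(1/2)·log₂(1/2) + (1/16)·log₂(1/16) + (7/16)·log₂(7/16)]
  = 0.5000 + 0.2500 + 0.5218
  = 1.2718 bits
H(A,B) = -[(1/2)·log₂(1/2) + (1/16)·log₂(1/16) + (7/16)·log₂(7/16)]
  = 0.5000 + 0.2500 + 0.5218
  = 1.2718 bits

I(A;B) = H(A) + H(B) - H(A,B)
  = 1.2718 + 1.2718 - 1.2718
  = 1.2718 bits

I(A;B) = 1.2718 bits > I(S;T) = 0.2657 bits, so (A, B) has the higher mutual information (stronger dependence).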